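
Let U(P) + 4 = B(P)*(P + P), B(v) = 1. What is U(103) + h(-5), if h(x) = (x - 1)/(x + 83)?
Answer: 2625/13 ≈ 201.92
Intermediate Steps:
U(P) = -4 + 2*P (U(P) = -4 + 1*(P + P) = -4 + 1*(2*P) = -4 + 2*P)
h(x) = (-1 + x)/(83 + x)
U(103) + h(-5) = (-4 + 2*103) + (-1 - 5)/(83 - 5) = (-4 + 206) - 6/78 = 202 + (1/78)*(-6) = 202 - 1/13 = 2625/13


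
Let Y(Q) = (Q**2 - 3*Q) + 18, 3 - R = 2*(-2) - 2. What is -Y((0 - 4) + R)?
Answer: -28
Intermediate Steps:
R = 9 (R = 3 - (2*(-2) - 2) = 3 - (-4 - 2) = 3 - 1*(-6) = 3 + 6 = 9)
Y(Q) = 18 + Q**2 - 3*Q
-Y((0 - 4) + R) = -(18 + ((0 - 4) + 9)**2 - 3*((0 - 4) + 9)) = -(18 + (-4 + 9)**2 - 3*(-4 + 9)) = -(18 + 5**2 - 3*5) = -(18 + 25 - 15) = -1*28 = -28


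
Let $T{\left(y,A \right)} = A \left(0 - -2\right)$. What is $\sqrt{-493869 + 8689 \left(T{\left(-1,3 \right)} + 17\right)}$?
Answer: $i \sqrt{294022} \approx 542.24 i$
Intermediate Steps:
$T{\left(y,A \right)} = 2 A$ ($T{\left(y,A \right)} = A \left(0 + 2\right) = A 2 = 2 A$)
$\sqrt{-493869 + 8689 \left(T{\left(-1,3 \right)} + 17\right)} = \sqrt{-493869 + 8689 \left(2 \cdot 3 + 17\right)} = \sqrt{-493869 + 8689 \left(6 + 17\right)} = \sqrt{-493869 + 8689 \cdot 23} = \sqrt{-493869 + 199847} = \sqrt{-294022} = i \sqrt{294022}$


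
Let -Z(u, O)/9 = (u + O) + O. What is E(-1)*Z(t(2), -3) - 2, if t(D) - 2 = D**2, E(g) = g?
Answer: -2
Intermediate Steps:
t(D) = 2 + D**2
Z(u, O) = -18*O - 9*u (Z(u, O) = -9*((u + O) + O) = -9*((O + u) + O) = -9*(u + 2*O) = -18*O - 9*u)
E(-1)*Z(t(2), -3) - 2 = -(-18*(-3) - 9*(2 + 2**2)) - 2 = -(54 - 9*(2 + 4)) - 2 = -(54 - 9*6) - 2 = -(54 - 54) - 2 = -1*0 - 2 = 0 - 2 = -2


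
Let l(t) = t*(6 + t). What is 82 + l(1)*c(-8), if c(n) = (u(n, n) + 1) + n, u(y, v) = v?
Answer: -23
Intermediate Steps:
c(n) = 1 + 2*n (c(n) = (n + 1) + n = (1 + n) + n = 1 + 2*n)
82 + l(1)*c(-8) = 82 + (1*(6 + 1))*(1 + 2*(-8)) = 82 + (1*7)*(1 - 16) = 82 + 7*(-15) = 82 - 105 = -23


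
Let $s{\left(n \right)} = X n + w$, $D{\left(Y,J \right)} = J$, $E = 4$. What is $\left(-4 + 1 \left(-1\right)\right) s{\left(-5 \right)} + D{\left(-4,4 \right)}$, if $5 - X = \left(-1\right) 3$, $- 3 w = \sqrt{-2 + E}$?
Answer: $204 + \frac{5 \sqrt{2}}{3} \approx 206.36$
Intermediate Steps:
$w = - \frac{\sqrt{2}}{3}$ ($w = - \frac{\sqrt{-2 + 4}}{3} = - \frac{\sqrt{2}}{3} \approx -0.4714$)
$X = 8$ ($X = 5 - \left(-1\right) 3 = 5 - -3 = 5 + 3 = 8$)
$s{\left(n \right)} = 8 n - \frac{\sqrt{2}}{3}$
$\left(-4 + 1 \left(-1\right)\right) s{\left(-5 \right)} + D{\left(-4,4 \right)} = \left(-4 + 1 \left(-1\right)\right) \left(8 \left(-5\right) - \frac{\sqrt{2}}{3}\right) + 4 = \left(-4 - 1\right) \left(-40 - \frac{\sqrt{2}}{3}\right) + 4 = - 5 \left(-40 - \frac{\sqrt{2}}{3}\right) + 4 = \left(200 + \frac{5 \sqrt{2}}{3}\right) + 4 = 204 + \frac{5 \sqrt{2}}{3}$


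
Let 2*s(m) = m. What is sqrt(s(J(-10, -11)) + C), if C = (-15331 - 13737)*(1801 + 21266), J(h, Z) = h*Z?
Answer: 17*I*sqrt(2320109) ≈ 25894.0*I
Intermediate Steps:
J(h, Z) = Z*h
s(m) = m/2
C = -670511556 (C = -29068*23067 = -670511556)
sqrt(s(J(-10, -11)) + C) = sqrt((-11*(-10))/2 - 670511556) = sqrt((1/2)*110 - 670511556) = sqrt(55 - 670511556) = sqrt(-670511501) = 17*I*sqrt(2320109)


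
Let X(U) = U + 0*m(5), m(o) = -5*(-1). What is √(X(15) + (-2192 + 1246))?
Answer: 7*I*√19 ≈ 30.512*I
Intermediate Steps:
m(o) = 5
X(U) = U (X(U) = U + 0*5 = U + 0 = U)
√(X(15) + (-2192 + 1246)) = √(15 + (-2192 + 1246)) = √(15 - 946) = √(-931) = 7*I*√19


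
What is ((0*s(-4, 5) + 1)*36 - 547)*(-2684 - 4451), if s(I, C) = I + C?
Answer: 3645985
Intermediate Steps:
s(I, C) = C + I
((0*s(-4, 5) + 1)*36 - 547)*(-2684 - 4451) = ((0*(5 - 4) + 1)*36 - 547)*(-2684 - 4451) = ((0*1 + 1)*36 - 547)*(-7135) = ((0 + 1)*36 - 547)*(-7135) = (1*36 - 547)*(-7135) = (36 - 547)*(-7135) = -511*(-7135) = 3645985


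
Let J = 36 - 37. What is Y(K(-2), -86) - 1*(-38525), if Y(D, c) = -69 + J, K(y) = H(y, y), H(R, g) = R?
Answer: 38455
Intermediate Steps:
J = -1
K(y) = y
Y(D, c) = -70 (Y(D, c) = -69 - 1 = -70)
Y(K(-2), -86) - 1*(-38525) = -70 - 1*(-38525) = -70 + 38525 = 38455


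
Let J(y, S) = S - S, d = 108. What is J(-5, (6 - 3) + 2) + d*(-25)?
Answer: -2700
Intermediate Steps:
J(y, S) = 0
J(-5, (6 - 3) + 2) + d*(-25) = 0 + 108*(-25) = 0 - 2700 = -2700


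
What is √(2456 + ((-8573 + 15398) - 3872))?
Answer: 3*√601 ≈ 73.546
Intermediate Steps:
√(2456 + ((-8573 + 15398) - 3872)) = √(2456 + (6825 - 3872)) = √(2456 + 2953) = √5409 = 3*√601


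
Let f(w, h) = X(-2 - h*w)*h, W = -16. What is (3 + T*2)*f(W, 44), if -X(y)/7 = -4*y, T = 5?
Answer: 11243232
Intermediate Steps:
X(y) = 28*y (X(y) = -(-28)*y = 28*y)
f(w, h) = h*(-56 - 28*h*w) (f(w, h) = (28*(-2 - h*w))*h = (-56 - 28*h*w)*h = h*(-56 - 28*h*w))
(3 + T*2)*f(W, 44) = (3 + 5*2)*(-28*44*(2 + 44*(-16))) = (3 + 10)*(-28*44*(2 - 704)) = 13*(-28*44*(-702)) = 13*864864 = 11243232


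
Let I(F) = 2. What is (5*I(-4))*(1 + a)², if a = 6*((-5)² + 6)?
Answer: 349690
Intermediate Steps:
a = 186 (a = 6*(25 + 6) = 6*31 = 186)
(5*I(-4))*(1 + a)² = (5*2)*(1 + 186)² = 10*187² = 10*34969 = 349690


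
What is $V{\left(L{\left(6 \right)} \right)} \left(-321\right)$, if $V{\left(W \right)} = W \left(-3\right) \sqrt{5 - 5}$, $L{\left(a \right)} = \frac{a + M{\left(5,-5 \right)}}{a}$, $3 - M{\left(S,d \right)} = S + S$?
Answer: $0$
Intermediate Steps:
$M{\left(S,d \right)} = 3 - 2 S$ ($M{\left(S,d \right)} = 3 - \left(S + S\right) = 3 - 2 S$)
$L{\left(a \right)} = \frac{-7 + a}{a}$ ($L{\left(a \right)} = \frac{a + \left(3 - 10\right)}{a} = \frac{a - 7}{a} = \frac{-7 + a}{a}$)
$V{\left(W \right)} = 0$ ($V{\left(W \right)} = - 3 W \sqrt{0} = - 3 W 0 = 0$)
$V{\left(L{\left(6 \right)} \right)} \left(-321\right) = 0 \left(-321\right) = 0$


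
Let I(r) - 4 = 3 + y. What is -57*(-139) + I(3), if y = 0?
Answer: 7930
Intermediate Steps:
I(r) = 7 (I(r) = 4 + (3 + 0) = 4 + 3 = 7)
-57*(-139) + I(3) = -57*(-139) + 7 = 7923 + 7 = 7930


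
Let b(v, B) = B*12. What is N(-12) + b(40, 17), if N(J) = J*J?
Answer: 348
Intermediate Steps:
b(v, B) = 12*B
N(J) = J**2
N(-12) + b(40, 17) = (-12)**2 + 12*17 = 144 + 204 = 348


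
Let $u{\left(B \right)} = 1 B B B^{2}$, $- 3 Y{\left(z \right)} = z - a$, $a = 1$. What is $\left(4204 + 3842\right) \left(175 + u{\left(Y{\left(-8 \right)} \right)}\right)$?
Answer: $2059776$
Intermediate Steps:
$Y{\left(z \right)} = \frac{1}{3} - \frac{z}{3}$ ($Y{\left(z \right)} = - \frac{z - 1}{3} = - \frac{-1 + z}{3} = \frac{1}{3} - \frac{z}{3}$)
$u{\left(B \right)} = B^{4}$ ($u{\left(B \right)} = B B B^{2} = B^{2} B^{2} = B^{4}$)
$\left(4204 + 3842\right) \left(175 + u{\left(Y{\left(-8 \right)} \right)}\right) = \left(4204 + 3842\right) \left(175 + \left(\frac{1}{3} - - \frac{8}{3}\right)^{4}\right) = 8046 \left(175 + \left(\frac{1}{3} + \frac{8}{3}\right)^{4}\right) = 8046 \left(175 + 3^{4}\right) = 8046 \left(175 + 81\right) = 8046 \cdot 256 = 2059776$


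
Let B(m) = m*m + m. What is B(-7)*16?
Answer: 672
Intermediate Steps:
B(m) = m + m**2 (B(m) = m**2 + m = m + m**2)
B(-7)*16 = -7*(1 - 7)*16 = -7*(-6)*16 = 42*16 = 672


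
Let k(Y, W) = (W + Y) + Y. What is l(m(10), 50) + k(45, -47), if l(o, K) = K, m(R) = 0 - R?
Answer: 93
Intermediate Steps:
m(R) = -R
k(Y, W) = W + 2*Y
l(m(10), 50) + k(45, -47) = 50 + (-47 + 2*45) = 50 + (-47 + 90) = 50 + 43 = 93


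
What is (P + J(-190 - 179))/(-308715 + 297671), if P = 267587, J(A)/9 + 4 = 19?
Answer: -133861/5522 ≈ -24.241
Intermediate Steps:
J(A) = 135 (J(A) = -36 + 9*19 = -36 + 171 = 135)
(P + J(-190 - 179))/(-308715 + 297671) = (267587 + 135)/(-308715 + 297671) = 267722/(-11044) = 267722*(-1/11044) = -133861/5522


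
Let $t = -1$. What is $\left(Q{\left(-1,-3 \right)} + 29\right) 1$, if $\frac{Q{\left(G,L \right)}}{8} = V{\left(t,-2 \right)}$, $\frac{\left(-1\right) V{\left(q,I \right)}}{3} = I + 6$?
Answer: $-67$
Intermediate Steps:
$V{\left(q,I \right)} = -18 - 3 I$ ($V{\left(q,I \right)} = - 3 \left(I + 6\right) = - 3 \left(6 + I\right) = -18 - 3 I$)
$Q{\left(G,L \right)} = -96$ ($Q{\left(G,L \right)} = 8 \left(-18 - -6\right) = 8 \left(-18 + 6\right) = 8 \left(-12\right) = -96$)
$\left(Q{\left(-1,-3 \right)} + 29\right) 1 = \left(-96 + 29\right) 1 = \left(-67\right) 1 = -67$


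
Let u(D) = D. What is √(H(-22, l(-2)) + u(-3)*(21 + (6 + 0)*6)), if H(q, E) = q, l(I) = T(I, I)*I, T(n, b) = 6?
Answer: I*√193 ≈ 13.892*I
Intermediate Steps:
l(I) = 6*I
√(H(-22, l(-2)) + u(-3)*(21 + (6 + 0)*6)) = √(-22 - 3*(21 + (6 + 0)*6)) = √(-22 - 3*(21 + 6*6)) = √(-22 - 3*(21 + 36)) = √(-22 - 3*57) = √(-22 - 171) = √(-193) = I*√193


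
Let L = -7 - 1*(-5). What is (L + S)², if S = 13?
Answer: 121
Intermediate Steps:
L = -2 (L = -7 + 5 = -2)
(L + S)² = (-2 + 13)² = 11² = 121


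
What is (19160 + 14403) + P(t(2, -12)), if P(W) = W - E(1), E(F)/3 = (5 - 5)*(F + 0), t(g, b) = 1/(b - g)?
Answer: 469881/14 ≈ 33563.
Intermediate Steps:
E(F) = 0 (E(F) = 3*((5 - 5)*(F + 0)) = 3*(0*F) = 3*0 = 0)
P(W) = W (P(W) = W - 1*0 = W + 0 = W)
(19160 + 14403) + P(t(2, -12)) = (19160 + 14403) + 1/(-12 - 1*2) = 33563 + 1/(-12 - 2) = 33563 + 1/(-14) = 33563 - 1/14 = 469881/14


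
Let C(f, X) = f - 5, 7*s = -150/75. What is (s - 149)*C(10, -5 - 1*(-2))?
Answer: -5225/7 ≈ -746.43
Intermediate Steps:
s = -2/7 (s = (-150/75)/7 = (-150*1/75)/7 = (1/7)*(-2) = -2/7 ≈ -0.28571)
C(f, X) = -5 + f
(s - 149)*C(10, -5 - 1*(-2)) = (-2/7 - 149)*(-5 + 10) = -1045/7*5 = -5225/7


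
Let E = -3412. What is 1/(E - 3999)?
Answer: -1/7411 ≈ -0.00013493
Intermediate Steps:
1/(E - 3999) = 1/(-3412 - 3999) = 1/(-7411) = -1/7411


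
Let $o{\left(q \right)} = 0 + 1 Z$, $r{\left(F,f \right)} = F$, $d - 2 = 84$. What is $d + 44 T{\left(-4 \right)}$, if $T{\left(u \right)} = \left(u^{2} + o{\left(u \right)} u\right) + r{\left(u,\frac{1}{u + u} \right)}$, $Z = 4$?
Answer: $-90$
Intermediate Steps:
$d = 86$ ($d = 2 + 84 = 86$)
$o{\left(q \right)} = 4$ ($o{\left(q \right)} = 0 + 1 \cdot 4 = 0 + 4 = 4$)
$T{\left(u \right)} = u^{2} + 5 u$ ($T{\left(u \right)} = \left(u^{2} + 4 u\right) + u = u^{2} + 5 u$)
$d + 44 T{\left(-4 \right)} = 86 + 44 \left(- 4 \left(5 - 4\right)\right) = 86 + 44 \left(\left(-4\right) 1\right) = 86 + 44 \left(-4\right) = 86 - 176 = -90$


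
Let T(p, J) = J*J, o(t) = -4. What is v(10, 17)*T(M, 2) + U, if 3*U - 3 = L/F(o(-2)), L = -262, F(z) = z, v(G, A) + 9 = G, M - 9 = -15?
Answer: 161/6 ≈ 26.833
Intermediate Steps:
M = -6 (M = 9 - 15 = -6)
v(G, A) = -9 + G
T(p, J) = J**2
U = 137/6 (U = 1 + (-262/(-4))/3 = 1 + (-262*(-1/4))/3 = 1 + (1/3)*(131/2) = 1 + 131/6 = 137/6 ≈ 22.833)
v(10, 17)*T(M, 2) + U = (-9 + 10)*2**2 + 137/6 = 1*4 + 137/6 = 4 + 137/6 = 161/6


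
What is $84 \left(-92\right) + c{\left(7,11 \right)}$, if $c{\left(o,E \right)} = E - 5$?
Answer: $-7722$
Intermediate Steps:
$c{\left(o,E \right)} = -5 + E$ ($c{\left(o,E \right)} = E - 5 = -5 + E$)
$84 \left(-92\right) + c{\left(7,11 \right)} = 84 \left(-92\right) + \left(-5 + 11\right) = -7728 + 6 = -7722$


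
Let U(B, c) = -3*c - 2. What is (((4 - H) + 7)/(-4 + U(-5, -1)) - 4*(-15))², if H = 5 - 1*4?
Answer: 28900/9 ≈ 3211.1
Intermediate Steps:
U(B, c) = -2 - 3*c
H = 1 (H = 5 - 4 = 1)
(((4 - H) + 7)/(-4 + U(-5, -1)) - 4*(-15))² = (((4 - 1*1) + 7)/(-4 + (-2 - 3*(-1))) - 4*(-15))² = (((4 - 1) + 7)/(-4 + (-2 + 3)) + 60)² = ((3 + 7)/(-4 + 1) + 60)² = (10/(-3) + 60)² = (10*(-⅓) + 60)² = (-10/3 + 60)² = (170/3)² = 28900/9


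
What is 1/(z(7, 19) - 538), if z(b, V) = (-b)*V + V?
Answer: -1/652 ≈ -0.0015337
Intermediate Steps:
z(b, V) = V - V*b (z(b, V) = -V*b + V = V - V*b)
1/(z(7, 19) - 538) = 1/(19*(1 - 1*7) - 538) = 1/(19*(1 - 7) - 538) = 1/(19*(-6) - 538) = 1/(-114 - 538) = 1/(-652) = -1/652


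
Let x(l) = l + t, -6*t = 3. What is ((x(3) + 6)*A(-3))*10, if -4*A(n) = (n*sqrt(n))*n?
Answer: -765*I*sqrt(3)/4 ≈ -331.25*I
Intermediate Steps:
t = -1/2 (t = -1/6*3 = -1/2 ≈ -0.50000)
A(n) = -n**(5/2)/4 (A(n) = -n*sqrt(n)*n/4 = -n**(3/2)*n/4 = -n**(5/2)/4)
x(l) = -1/2 + l (x(l) = l - 1/2 = -1/2 + l)
((x(3) + 6)*A(-3))*10 = (((-1/2 + 3) + 6)*(-9*I*sqrt(3)/4))*10 = ((5/2 + 6)*(-9*I*sqrt(3)/4))*10 = (17*(-9*I*sqrt(3)/4)/2)*10 = -153*I*sqrt(3)/8*10 = -765*I*sqrt(3)/4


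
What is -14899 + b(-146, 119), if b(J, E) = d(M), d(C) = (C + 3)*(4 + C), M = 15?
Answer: -14557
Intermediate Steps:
d(C) = (3 + C)*(4 + C)
b(J, E) = 342 (b(J, E) = 12 + 15**2 + 7*15 = 12 + 225 + 105 = 342)
-14899 + b(-146, 119) = -14899 + 342 = -14557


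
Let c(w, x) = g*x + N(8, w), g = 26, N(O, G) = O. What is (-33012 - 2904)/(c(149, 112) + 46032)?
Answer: -8979/12238 ≈ -0.73370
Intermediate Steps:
c(w, x) = 8 + 26*x (c(w, x) = 26*x + 8 = 8 + 26*x)
(-33012 - 2904)/(c(149, 112) + 46032) = (-33012 - 2904)/((8 + 26*112) + 46032) = -35916/((8 + 2912) + 46032) = -35916/(2920 + 46032) = -35916/48952 = -35916*1/48952 = -8979/12238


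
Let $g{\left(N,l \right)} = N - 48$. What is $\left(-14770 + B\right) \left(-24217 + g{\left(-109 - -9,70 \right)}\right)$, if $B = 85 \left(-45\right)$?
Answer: $453067175$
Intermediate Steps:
$B = -3825$
$g{\left(N,l \right)} = -48 + N$ ($g{\left(N,l \right)} = N - 48 = -48 + N$)
$\left(-14770 + B\right) \left(-24217 + g{\left(-109 - -9,70 \right)}\right) = \left(-14770 - 3825\right) \left(-24217 - 148\right) = - 18595 \left(-24217 + \left(-48 + \left(-109 + 9\right)\right)\right) = - 18595 \left(-24217 - 148\right) = \left(-18595\right) \left(-24365\right) = 453067175$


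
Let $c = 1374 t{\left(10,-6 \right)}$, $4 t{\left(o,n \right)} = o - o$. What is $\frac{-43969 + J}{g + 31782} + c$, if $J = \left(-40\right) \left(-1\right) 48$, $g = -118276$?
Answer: $\frac{42049}{86494} \approx 0.48615$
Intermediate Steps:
$t{\left(o,n \right)} = 0$ ($t{\left(o,n \right)} = \frac{o - o}{4} = \frac{1}{4} \cdot 0 = 0$)
$J = 1920$ ($J = 40 \cdot 48 = 1920$)
$c = 0$ ($c = 1374 \cdot 0 = 0$)
$\frac{-43969 + J}{g + 31782} + c = \frac{-43969 + 1920}{-118276 + 31782} + 0 = - \frac{42049}{-86494} + 0 = \left(-42049\right) \left(- \frac{1}{86494}\right) + 0 = \frac{42049}{86494} + 0 = \frac{42049}{86494}$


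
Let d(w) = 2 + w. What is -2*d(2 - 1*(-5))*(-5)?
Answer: 90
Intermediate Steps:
-2*d(2 - 1*(-5))*(-5) = -2*(2 + (2 - 1*(-5)))*(-5) = -2*(2 + (2 + 5))*(-5) = -2*(2 + 7)*(-5) = -2*9*(-5) = -18*(-5) = 90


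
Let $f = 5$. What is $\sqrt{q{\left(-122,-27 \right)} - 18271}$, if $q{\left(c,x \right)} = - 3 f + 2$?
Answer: $2 i \sqrt{4571} \approx 135.22 i$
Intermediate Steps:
$q{\left(c,x \right)} = -13$ ($q{\left(c,x \right)} = \left(-3\right) 5 + 2 = -15 + 2 = -13$)
$\sqrt{q{\left(-122,-27 \right)} - 18271} = \sqrt{-13 - 18271} = \sqrt{-18284} = 2 i \sqrt{4571}$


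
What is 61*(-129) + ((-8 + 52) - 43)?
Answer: -7868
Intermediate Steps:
61*(-129) + ((-8 + 52) - 43) = -7869 + (44 - 43) = -7869 + 1 = -7868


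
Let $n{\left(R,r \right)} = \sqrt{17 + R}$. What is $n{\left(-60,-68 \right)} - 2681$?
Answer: $-2681 + i \sqrt{43} \approx -2681.0 + 6.5574 i$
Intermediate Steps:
$n{\left(-60,-68 \right)} - 2681 = \sqrt{17 - 60} - 2681 = \sqrt{-43} - 2681 = i \sqrt{43} - 2681 = -2681 + i \sqrt{43}$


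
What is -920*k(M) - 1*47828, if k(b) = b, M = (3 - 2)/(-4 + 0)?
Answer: -47598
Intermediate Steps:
M = -1/4 (M = 1/(-4) = 1*(-1/4) = -1/4 ≈ -0.25000)
-920*k(M) - 1*47828 = -920*(-1/4) - 1*47828 = 230 - 47828 = -47598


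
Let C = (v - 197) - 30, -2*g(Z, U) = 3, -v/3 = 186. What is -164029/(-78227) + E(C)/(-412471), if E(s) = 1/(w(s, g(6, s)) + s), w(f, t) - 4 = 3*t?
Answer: 106289470246743/50690465568607 ≈ 2.0968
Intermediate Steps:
v = -558 (v = -3*186 = -558)
g(Z, U) = -3/2 (g(Z, U) = -1/2*3 = -3/2)
w(f, t) = 4 + 3*t
C = -785 (C = (-558 - 197) - 30 = -755 - 30 = -785)
E(s) = 1/(-1/2 + s) (E(s) = 1/((4 + 3*(-3/2)) + s) = 1/((4 - 9/2) + s) = 1/(-1/2 + s))
-164029/(-78227) + E(C)/(-412471) = -164029/(-78227) + (2/(-1 + 2*(-785)))/(-412471) = -164029*(-1/78227) + (2/(-1 - 1570))*(-1/412471) = 164029/78227 + (2/(-1571))*(-1/412471) = 164029/78227 + (2*(-1/1571))*(-1/412471) = 164029/78227 - 2/1571*(-1/412471) = 164029/78227 + 2/647991941 = 106289470246743/50690465568607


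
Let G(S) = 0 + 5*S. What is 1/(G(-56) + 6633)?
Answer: 1/6353 ≈ 0.00015741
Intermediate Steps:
G(S) = 5*S
1/(G(-56) + 6633) = 1/(5*(-56) + 6633) = 1/(-280 + 6633) = 1/6353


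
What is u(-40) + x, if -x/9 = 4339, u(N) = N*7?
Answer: -39331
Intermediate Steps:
u(N) = 7*N
x = -39051 (x = -9*4339 = -39051)
u(-40) + x = 7*(-40) - 39051 = -280 - 39051 = -39331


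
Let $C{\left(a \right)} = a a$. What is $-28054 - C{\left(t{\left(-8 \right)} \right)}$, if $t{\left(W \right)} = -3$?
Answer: $-28063$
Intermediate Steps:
$C{\left(a \right)} = a^{2}$
$-28054 - C{\left(t{\left(-8 \right)} \right)} = -28054 - \left(-3\right)^{2} = -28054 - 9 = -28063$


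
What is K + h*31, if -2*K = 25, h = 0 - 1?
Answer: -87/2 ≈ -43.500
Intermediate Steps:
h = -1
K = -25/2 (K = -½*25 = -25/2 ≈ -12.500)
K + h*31 = -25/2 - 1*31 = -25/2 - 31 = -87/2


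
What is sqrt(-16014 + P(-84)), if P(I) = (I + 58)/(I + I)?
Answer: I*sqrt(28248423)/42 ≈ 126.55*I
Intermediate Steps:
P(I) = (58 + I)/(2*I) (P(I) = (58 + I)/((2*I)) = (58 + I)*(1/(2*I)) = (58 + I)/(2*I))
sqrt(-16014 + P(-84)) = sqrt(-16014 + (1/2)*(58 - 84)/(-84)) = sqrt(-16014 + (1/2)*(-1/84)*(-26)) = sqrt(-16014 + 13/84) = sqrt(-1345163/84) = I*sqrt(28248423)/42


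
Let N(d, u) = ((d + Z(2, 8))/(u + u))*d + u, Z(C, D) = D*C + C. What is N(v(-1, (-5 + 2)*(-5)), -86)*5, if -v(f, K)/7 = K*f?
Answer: -138535/172 ≈ -805.44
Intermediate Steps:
v(f, K) = -7*K*f
Z(C, D) = C + C*D (Z(C, D) = C*D + C = C + C*D)
N(d, u) = u + d*(18 + d)/(2*u) (N(d, u) = ((d + 2*(1 + 8))/(u + u))*d + u = ((d + 2*9)/((2*u)))*d + u = ((d + 18)*(1/(2*u)))*d + u = ((18 + d)*(1/(2*u)))*d + u = ((18 + d)/(2*u))*d + u = d*(18 + d)/(2*u) + u = u + d*(18 + d)/(2*u))
N(v(-1, (-5 + 2)*(-5)), -86)*5 = (((-86)² + (-7*(-5 + 2)*(-5)*(-1))²/2 + 9*(-7*(-5 + 2)*(-5)*(-1)))/(-86))*5 = -(7396 + (-7*(-3*(-5))*(-1))²/2 + 9*(-7*(-3*(-5))*(-1)))/86*5 = -(7396 + (-7*15*(-1))²/2 + 9*(-7*15*(-1)))/86*5 = -(7396 + (½)*105² + 9*105)/86*5 = -(7396 + (½)*11025 + 945)/86*5 = -(7396 + 11025/2 + 945)/86*5 = -1/86*27707/2*5 = -27707/172*5 = -138535/172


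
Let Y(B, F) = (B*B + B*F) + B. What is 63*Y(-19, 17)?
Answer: 1197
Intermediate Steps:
Y(B, F) = B + B**2 + B*F (Y(B, F) = (B**2 + B*F) + B = B + B**2 + B*F)
63*Y(-19, 17) = 63*(-19*(1 - 19 + 17)) = 63*(-19*(-1)) = 63*19 = 1197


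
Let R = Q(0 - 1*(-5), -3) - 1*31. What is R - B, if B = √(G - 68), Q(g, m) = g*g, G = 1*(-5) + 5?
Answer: -6 - 2*I*√17 ≈ -6.0 - 8.2462*I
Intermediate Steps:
G = 0 (G = -5 + 5 = 0)
Q(g, m) = g²
R = -6 (R = (0 - 1*(-5))² - 1*31 = (0 + 5)² - 31 = 5² - 31 = 25 - 31 = -6)
B = 2*I*√17 (B = √(0 - 68) = √(-68) = 2*I*√17 ≈ 8.2462*I)
R - B = -6 - 2*I*√17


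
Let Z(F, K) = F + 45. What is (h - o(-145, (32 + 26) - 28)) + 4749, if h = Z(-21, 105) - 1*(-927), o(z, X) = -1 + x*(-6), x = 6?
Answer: 5737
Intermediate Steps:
Z(F, K) = 45 + F
o(z, X) = -37 (o(z, X) = -1 + 6*(-6) = -1 - 36 = -37)
h = 951 (h = (45 - 21) - 1*(-927) = 24 + 927 = 951)
(h - o(-145, (32 + 26) - 28)) + 4749 = (951 - 1*(-37)) + 4749 = (951 + 37) + 4749 = 988 + 4749 = 5737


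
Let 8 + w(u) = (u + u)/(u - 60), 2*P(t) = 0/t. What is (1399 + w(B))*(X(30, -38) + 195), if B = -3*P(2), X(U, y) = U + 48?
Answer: 379743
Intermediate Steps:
X(U, y) = 48 + U
P(t) = 0 (P(t) = (0/t)/2 = (1/2)*0 = 0)
B = 0 (B = -3*0 = 0)
w(u) = -8 + 2*u/(-60 + u) (w(u) = -8 + (u + u)/(u - 60) = -8 + (2*u)/(-60 + u) = -8 + 2*u/(-60 + u))
(1399 + w(B))*(X(30, -38) + 195) = (1399 + 6*(80 - 1*0)/(-60 + 0))*((48 + 30) + 195) = (1399 + 6*(80 + 0)/(-60))*(78 + 195) = (1399 + 6*(-1/60)*80)*273 = (1399 - 8)*273 = 1391*273 = 379743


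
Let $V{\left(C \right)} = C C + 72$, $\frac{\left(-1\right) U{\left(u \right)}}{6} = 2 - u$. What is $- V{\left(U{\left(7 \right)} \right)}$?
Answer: $-972$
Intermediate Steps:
$U{\left(u \right)} = -12 + 6 u$ ($U{\left(u \right)} = - 6 \left(2 - u\right) = -12 + 6 u$)
$V{\left(C \right)} = 72 + C^{2}$ ($V{\left(C \right)} = C^{2} + 72 = 72 + C^{2}$)
$- V{\left(U{\left(7 \right)} \right)} = - (72 + \left(-12 + 6 \cdot 7\right)^{2}) = - (72 + \left(-12 + 42\right)^{2}) = - (72 + 30^{2}) = - (72 + 900) = \left(-1\right) 972 = -972$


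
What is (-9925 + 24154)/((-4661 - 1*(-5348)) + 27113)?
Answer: 14229/27800 ≈ 0.51183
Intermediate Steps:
(-9925 + 24154)/((-4661 - 1*(-5348)) + 27113) = 14229/((-4661 + 5348) + 27113) = 14229/(687 + 27113) = 14229/27800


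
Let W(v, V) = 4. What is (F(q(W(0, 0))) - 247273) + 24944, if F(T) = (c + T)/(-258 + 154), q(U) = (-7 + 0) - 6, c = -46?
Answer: -23122157/104 ≈ -2.2233e+5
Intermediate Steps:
q(U) = -13 (q(U) = -7 - 6 = -13)
F(T) = 23/52 - T/104 (F(T) = (-46 + T)/(-258 + 154) = (-46 + T)/(-104) = (-46 + T)*(-1/104) = 23/52 - T/104)
(F(q(W(0, 0))) - 247273) + 24944 = ((23/52 - 1/104*(-13)) - 247273) + 24944 = ((23/52 + 1/8) - 247273) + 24944 = (59/104 - 247273) + 24944 = -25716333/104 + 24944 = -23122157/104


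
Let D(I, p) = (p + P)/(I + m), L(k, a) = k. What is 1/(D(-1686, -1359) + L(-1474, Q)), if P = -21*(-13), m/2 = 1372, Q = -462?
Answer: -529/780289 ≈ -0.00067795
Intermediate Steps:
m = 2744 (m = 2*1372 = 2744)
P = 273
D(I, p) = (273 + p)/(2744 + I) (D(I, p) = (p + 273)/(I + 2744) = (273 + p)/(2744 + I))
1/(D(-1686, -1359) + L(-1474, Q)) = 1/((273 - 1359)/(2744 - 1686) - 1474) = 1/(-1086/1058 - 1474) = 1/((1/1058)*(-1086) - 1474) = 1/(-543/529 - 1474) = 1/(-780289/529) = -529/780289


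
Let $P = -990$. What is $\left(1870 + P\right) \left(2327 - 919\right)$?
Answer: $1239040$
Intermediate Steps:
$\left(1870 + P\right) \left(2327 - 919\right) = \left(1870 - 990\right) \left(2327 - 919\right) = 880 \cdot 1408 = 1239040$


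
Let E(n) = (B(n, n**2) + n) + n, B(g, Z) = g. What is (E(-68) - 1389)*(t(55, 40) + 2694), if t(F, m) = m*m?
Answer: -6840342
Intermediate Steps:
t(F, m) = m**2
E(n) = 3*n (E(n) = (n + n) + n = 2*n + n = 3*n)
(E(-68) - 1389)*(t(55, 40) + 2694) = (3*(-68) - 1389)*(40**2 + 2694) = (-204 - 1389)*(1600 + 2694) = -1593*4294 = -6840342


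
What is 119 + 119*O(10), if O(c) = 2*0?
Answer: 119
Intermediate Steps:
O(c) = 0
119 + 119*O(10) = 119 + 119*0 = 119 + 0 = 119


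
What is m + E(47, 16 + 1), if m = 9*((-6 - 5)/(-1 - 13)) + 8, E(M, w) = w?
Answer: 449/14 ≈ 32.071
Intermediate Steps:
m = 211/14 (m = 9*(-11/(-14)) + 8 = 9*(-11*(-1/14)) + 8 = 9*(11/14) + 8 = 99/14 + 8 = 211/14 ≈ 15.071)
m + E(47, 16 + 1) = 211/14 + (16 + 1) = 211/14 + 17 = 449/14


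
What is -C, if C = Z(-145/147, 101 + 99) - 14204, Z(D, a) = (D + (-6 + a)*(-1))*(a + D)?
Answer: 1145470301/21609 ≈ 53009.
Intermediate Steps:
Z(D, a) = (D + a)*(6 + D - a) (Z(D, a) = (D + (6 - a))*(D + a) = (6 + D - a)*(D + a) = (D + a)*(6 + D - a))
C = -1145470301/21609 (C = ((-145/147)² - (101 + 99)² + 6*(-145/147) + 6*(101 + 99)) - 14204 = ((-145*1/147)² - 1*200² + 6*(-145*1/147) + 6*200) - 14204 = ((-145/147)² - 1*40000 + 6*(-145/147) + 1200) - 14204 = (21025/21609 - 40000 - 290/49 + 1200) - 14204 = -838536065/21609 - 14204 = -1145470301/21609 ≈ -53009.)
-C = -1*(-1145470301/21609) = 1145470301/21609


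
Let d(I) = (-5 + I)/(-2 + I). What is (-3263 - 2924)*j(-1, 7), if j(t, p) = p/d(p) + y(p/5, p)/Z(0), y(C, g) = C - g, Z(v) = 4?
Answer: -996107/10 ≈ -99611.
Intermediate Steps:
d(I) = (-5 + I)/(-2 + I)
j(t, p) = -p/5 + p*(-2 + p)/(-5 + p) (j(t, p) = p/(((-5 + p)/(-2 + p))) + (p/5 - p)/4 = p*((-2 + p)/(-5 + p)) + (p*(⅕) - p)*(¼) = p*(-2 + p)/(-5 + p) + (p/5 - p)*(¼) = p*(-2 + p)/(-5 + p) - 4*p/5*(¼) = p*(-2 + p)/(-5 + p) - p/5 = -p/5 + p*(-2 + p)/(-5 + p))
(-3263 - 2924)*j(-1, 7) = (-3263 - 2924)*((⅕)*7*(-5 + 4*7)/(-5 + 7)) = -6187*7*(-5 + 28)/(5*2) = -6187*7*23/(5*2) = -6187*161/10 = -996107/10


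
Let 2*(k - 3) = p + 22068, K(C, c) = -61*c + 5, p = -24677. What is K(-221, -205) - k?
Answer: 27623/2 ≈ 13812.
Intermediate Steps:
K(C, c) = 5 - 61*c
k = -2603/2 (k = 3 + (-24677 + 22068)/2 = 3 + (½)*(-2609) = 3 - 2609/2 = -2603/2 ≈ -1301.5)
K(-221, -205) - k = (5 - 61*(-205)) - 1*(-2603/2) = (5 + 12505) + 2603/2 = 12510 + 2603/2 = 27623/2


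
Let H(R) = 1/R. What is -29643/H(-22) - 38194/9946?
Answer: 3243102961/4973 ≈ 6.5214e+5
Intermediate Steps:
-29643/H(-22) - 38194/9946 = -29643/(1/(-22)) - 38194/9946 = -29643/(-1/22) - 38194*1/9946 = -29643*(-22) - 19097/4973 = 652146 - 19097/4973 = 3243102961/4973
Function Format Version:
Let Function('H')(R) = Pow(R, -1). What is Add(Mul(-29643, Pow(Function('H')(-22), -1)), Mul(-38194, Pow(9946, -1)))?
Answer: Rational(3243102961, 4973) ≈ 6.5214e+5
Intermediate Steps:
Add(Mul(-29643, Pow(Function('H')(-22), -1)), Mul(-38194, Pow(9946, -1))) = Add(Mul(-29643, Pow(Pow(-22, -1), -1)), Mul(-38194, Pow(9946, -1))) = Add(Mul(-29643, Pow(Rational(-1, 22), -1)), Mul(-38194, Rational(1, 9946))) = Add(Mul(-29643, -22), Rational(-19097, 4973)) = Add(652146, Rational(-19097, 4973)) = Rational(3243102961, 4973)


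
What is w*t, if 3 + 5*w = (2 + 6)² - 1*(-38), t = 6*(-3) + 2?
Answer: -1584/5 ≈ -316.80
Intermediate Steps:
t = -16 (t = -18 + 2 = -16)
w = 99/5 (w = -⅗ + ((2 + 6)² - 1*(-38))/5 = -⅗ + (8² + 38)/5 = -⅗ + (64 + 38)/5 = -⅗ + (⅕)*102 = -⅗ + 102/5 = 99/5 ≈ 19.800)
w*t = (99/5)*(-16) = -1584/5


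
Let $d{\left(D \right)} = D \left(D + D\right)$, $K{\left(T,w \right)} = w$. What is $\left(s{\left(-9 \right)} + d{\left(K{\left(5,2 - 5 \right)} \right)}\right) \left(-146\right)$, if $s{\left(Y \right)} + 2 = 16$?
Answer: $-4672$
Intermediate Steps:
$d{\left(D \right)} = 2 D^{2}$ ($d{\left(D \right)} = D 2 D = 2 D^{2}$)
$s{\left(Y \right)} = 14$ ($s{\left(Y \right)} = -2 + 16 = 14$)
$\left(s{\left(-9 \right)} + d{\left(K{\left(5,2 - 5 \right)} \right)}\right) \left(-146\right) = \left(14 + 2 \left(2 - 5\right)^{2}\right) \left(-146\right) = \left(14 + 2 \left(-3\right)^{2}\right) \left(-146\right) = \left(14 + 2 \cdot 9\right) \left(-146\right) = \left(14 + 18\right) \left(-146\right) = 32 \left(-146\right) = -4672$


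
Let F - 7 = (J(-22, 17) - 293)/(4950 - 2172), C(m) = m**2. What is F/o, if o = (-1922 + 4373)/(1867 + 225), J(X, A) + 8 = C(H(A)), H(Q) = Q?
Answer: 6775988/1134813 ≈ 5.9710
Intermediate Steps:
J(X, A) = -8 + A**2
o = 2451/2092 ≈ 1.1716
F = 3239/463 (F = 7 + ((-8 + 17**2) - 293)/(4950 - 2172) = 7 + ((-8 + 289) - 293)/2778 = 7 + (281 - 293)*(1/2778) = 7 - 12*1/2778 = 7 - 2/463 = 3239/463 ≈ 6.9957)
F/o = 3239/(463*(2451/2092)) = (3239/463)*(2092/2451) = 6775988/1134813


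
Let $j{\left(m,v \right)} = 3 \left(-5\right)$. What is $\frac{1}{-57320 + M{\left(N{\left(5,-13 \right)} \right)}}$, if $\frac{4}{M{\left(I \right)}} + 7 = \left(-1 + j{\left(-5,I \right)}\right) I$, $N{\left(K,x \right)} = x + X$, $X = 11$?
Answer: $- \frac{25}{1432996} \approx -1.7446 \cdot 10^{-5}$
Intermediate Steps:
$N{\left(K,x \right)} = 11 + x$ ($N{\left(K,x \right)} = x + 11 = 11 + x$)
$j{\left(m,v \right)} = -15$
$M{\left(I \right)} = \frac{4}{-7 - 16 I}$ ($M{\left(I \right)} = \frac{4}{-7 + \left(-1 - 15\right) I} = \frac{4}{-7 - 16 I}$)
$\frac{1}{-57320 + M{\left(N{\left(5,-13 \right)} \right)}} = \frac{1}{-57320 - \frac{4}{7 + 16 \left(11 - 13\right)}} = \frac{1}{-57320 - \frac{4}{7 + 16 \left(-2\right)}} = \frac{1}{-57320 - \frac{4}{7 - 32}} = \frac{1}{-57320 - \frac{4}{-25}} = \frac{1}{-57320 - - \frac{4}{25}} = \frac{1}{-57320 + \frac{4}{25}} = \frac{1}{- \frac{1432996}{25}} = - \frac{25}{1432996}$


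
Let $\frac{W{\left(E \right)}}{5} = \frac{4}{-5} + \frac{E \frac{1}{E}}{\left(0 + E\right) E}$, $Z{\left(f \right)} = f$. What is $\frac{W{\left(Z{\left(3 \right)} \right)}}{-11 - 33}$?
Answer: $\frac{31}{396} \approx 0.078283$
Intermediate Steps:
$W{\left(E \right)} = -4 + \frac{5}{E^{2}}$ ($W{\left(E \right)} = 5 \left(\frac{4}{-5} + \frac{E \frac{1}{E}}{\left(0 + E\right) E}\right) = 5 \left(4 \left(- \frac{1}{5}\right) + 1 \frac{1}{E E}\right) = 5 \left(- \frac{4}{5} + 1 \frac{1}{E^{2}}\right) = 5 \left(- \frac{4}{5} + \frac{1}{E^{2}}\right) = -4 + \frac{5}{E^{2}}$)
$\frac{W{\left(Z{\left(3 \right)} \right)}}{-11 - 33} = \frac{-4 + \frac{5}{9}}{-11 - 33} = \frac{-4 + 5 \cdot \frac{1}{9}}{-44} = - \frac{-4 + \frac{5}{9}}{44} = \left(- \frac{1}{44}\right) \left(- \frac{31}{9}\right) = \frac{31}{396}$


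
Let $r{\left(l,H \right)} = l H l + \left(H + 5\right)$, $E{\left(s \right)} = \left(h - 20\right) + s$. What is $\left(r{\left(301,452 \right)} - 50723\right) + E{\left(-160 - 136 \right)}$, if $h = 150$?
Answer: $40901220$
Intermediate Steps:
$E{\left(s \right)} = 130 + s$ ($E{\left(s \right)} = \left(150 - 20\right) + s = 130 + s$)
$r{\left(l,H \right)} = 5 + H + H l^{2}$ ($r{\left(l,H \right)} = H l^{2} + \left(5 + H\right) = 5 + H + H l^{2}$)
$\left(r{\left(301,452 \right)} - 50723\right) + E{\left(-160 - 136 \right)} = \left(\left(5 + 452 + 452 \cdot 301^{2}\right) - 50723\right) + \left(130 - 296\right) = \left(\left(5 + 452 + 452 \cdot 90601\right) - 50723\right) + \left(130 - 296\right) = \left(\left(5 + 452 + 40951652\right) - 50723\right) - 166 = \left(40952109 - 50723\right) - 166 = 40901386 - 166 = 40901220$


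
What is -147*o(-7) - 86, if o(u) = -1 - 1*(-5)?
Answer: -674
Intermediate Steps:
o(u) = 4 (o(u) = -1 + 5 = 4)
-147*o(-7) - 86 = -147*4 - 86 = -588 - 86 = -674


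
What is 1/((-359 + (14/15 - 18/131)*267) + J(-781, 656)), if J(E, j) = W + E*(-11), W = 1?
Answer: 655/5531811 ≈ 0.00011841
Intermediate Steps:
J(E, j) = 1 - 11*E (J(E, j) = 1 + E*(-11) = 1 - 11*E)
1/((-359 + (14/15 - 18/131)*267) + J(-781, 656)) = 1/((-359 + (14/15 - 18/131)*267) + (1 - 11*(-781))) = 1/((-359 + (14*(1/15) - 18*1/131)*267) + (1 + 8591)) = 1/((-359 + (14/15 - 18/131)*267) + 8592) = 1/((-359 + (1564/1965)*267) + 8592) = 1/((-359 + 139196/655) + 8592) = 1/(-95949/655 + 8592) = 1/(5531811/655) = 655/5531811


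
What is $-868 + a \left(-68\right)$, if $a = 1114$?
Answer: $-76620$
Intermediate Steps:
$-868 + a \left(-68\right) = -868 + 1114 \left(-68\right) = -868 - 75752 = -76620$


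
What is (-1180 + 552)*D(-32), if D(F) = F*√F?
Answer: 80384*I*√2 ≈ 1.1368e+5*I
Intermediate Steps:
D(F) = F^(3/2)
(-1180 + 552)*D(-32) = (-1180 + 552)*(-32)^(3/2) = -(-80384)*I*√2 = 80384*I*√2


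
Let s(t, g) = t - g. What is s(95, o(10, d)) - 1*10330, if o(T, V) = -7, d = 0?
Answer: -10228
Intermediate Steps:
s(95, o(10, d)) - 1*10330 = (95 - 1*(-7)) - 1*10330 = (95 + 7) - 10330 = 102 - 10330 = -10228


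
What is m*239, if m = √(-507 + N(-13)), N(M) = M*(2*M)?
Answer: 3107*I ≈ 3107.0*I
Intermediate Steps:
N(M) = 2*M²
m = 13*I (m = √(-507 + 2*(-13)²) = √(-507 + 2*169) = √(-507 + 338) = √(-169) = 13*I ≈ 13.0*I)
m*239 = (13*I)*239 = 3107*I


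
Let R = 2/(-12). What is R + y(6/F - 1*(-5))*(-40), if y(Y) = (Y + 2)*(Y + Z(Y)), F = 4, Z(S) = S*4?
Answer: -66301/6 ≈ -11050.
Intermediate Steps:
Z(S) = 4*S
R = -1/6 (R = 2*(-1/12) = -1/6 ≈ -0.16667)
y(Y) = 5*Y*(2 + Y) (y(Y) = (Y + 2)*(Y + 4*Y) = (2 + Y)*(5*Y) = 5*Y*(2 + Y))
R + y(6/F - 1*(-5))*(-40) = -1/6 + (5*(6/4 - 1*(-5))*(2 + (6/4 - 1*(-5))))*(-40) = -1/6 + (5*(6*(1/4) + 5)*(2 + (6*(1/4) + 5)))*(-40) = -1/6 + (5*(3/2 + 5)*(2 + (3/2 + 5)))*(-40) = -1/6 + (5*(13/2)*(2 + 13/2))*(-40) = -1/6 + (5*(13/2)*(17/2))*(-40) = -1/6 + (1105/4)*(-40) = -1/6 - 11050 = -66301/6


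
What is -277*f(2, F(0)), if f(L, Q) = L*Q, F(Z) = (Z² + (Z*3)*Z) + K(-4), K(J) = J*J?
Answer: -8864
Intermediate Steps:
K(J) = J²
F(Z) = 16 + 4*Z² (F(Z) = (Z² + (Z*3)*Z) + (-4)² = (Z² + (3*Z)*Z) + 16 = (Z² + 3*Z²) + 16 = 4*Z² + 16 = 16 + 4*Z²)
-277*f(2, F(0)) = -554*(16 + 4*0²) = -554*(16 + 4*0) = -554*(16 + 0) = -554*16 = -277*32 = -8864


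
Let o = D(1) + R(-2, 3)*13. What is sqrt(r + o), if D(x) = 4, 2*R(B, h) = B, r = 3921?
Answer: 2*sqrt(978) ≈ 62.546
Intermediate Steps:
R(B, h) = B/2
o = -9 (o = 4 + ((1/2)*(-2))*13 = 4 - 1*13 = 4 - 13 = -9)
sqrt(r + o) = sqrt(3921 - 9) = sqrt(3912) = 2*sqrt(978)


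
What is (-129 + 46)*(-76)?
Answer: 6308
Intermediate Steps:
(-129 + 46)*(-76) = -83*(-76) = 6308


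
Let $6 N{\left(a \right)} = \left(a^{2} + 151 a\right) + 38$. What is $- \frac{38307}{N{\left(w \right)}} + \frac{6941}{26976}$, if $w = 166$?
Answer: $- \frac{1458676183}{355139040} \approx -4.1073$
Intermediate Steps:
$N{\left(a \right)} = \frac{19}{3} + \frac{a^{2}}{6} + \frac{151 a}{6}$ ($N{\left(a \right)} = \frac{\left(a^{2} + 151 a\right) + 38}{6} = \frac{38 + a^{2} + 151 a}{6} = \frac{19}{3} + \frac{a^{2}}{6} + \frac{151 a}{6}$)
$- \frac{38307}{N{\left(w \right)}} + \frac{6941}{26976} = - \frac{38307}{\frac{19}{3} + \frac{166^{2}}{6} + \frac{151}{6} \cdot 166} + \frac{6941}{26976} = - \frac{38307}{\frac{19}{3} + \frac{1}{6} \cdot 27556 + \frac{12533}{3}} + 6941 \cdot \frac{1}{26976} = - \frac{38307}{\frac{19}{3} + \frac{13778}{3} + \frac{12533}{3}} + \frac{6941}{26976} = - \frac{38307}{\frac{26330}{3}} + \frac{6941}{26976} = \left(-38307\right) \frac{3}{26330} + \frac{6941}{26976} = - \frac{114921}{26330} + \frac{6941}{26976} = - \frac{1458676183}{355139040}$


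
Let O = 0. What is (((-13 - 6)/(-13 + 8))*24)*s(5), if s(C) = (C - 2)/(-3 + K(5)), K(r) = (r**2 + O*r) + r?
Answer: 152/15 ≈ 10.133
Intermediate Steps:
K(r) = r + r**2 (K(r) = (r**2 + 0*r) + r = (r**2 + 0) + r = r**2 + r = r + r**2)
s(C) = -2/27 + C/27 (s(C) = (C - 2)/(-3 + 5*(1 + 5)) = (-2 + C)/(-3 + 5*6) = (-2 + C)/(-3 + 30) = (-2 + C)/27 = (-2 + C)*(1/27) = -2/27 + C/27)
(((-13 - 6)/(-13 + 8))*24)*s(5) = (((-13 - 6)/(-13 + 8))*24)*(-2/27 + (1/27)*5) = (-19/(-5)*24)*(-2/27 + 5/27) = (-19*(-1/5)*24)*(1/9) = ((19/5)*24)*(1/9) = (456/5)*(1/9) = 152/15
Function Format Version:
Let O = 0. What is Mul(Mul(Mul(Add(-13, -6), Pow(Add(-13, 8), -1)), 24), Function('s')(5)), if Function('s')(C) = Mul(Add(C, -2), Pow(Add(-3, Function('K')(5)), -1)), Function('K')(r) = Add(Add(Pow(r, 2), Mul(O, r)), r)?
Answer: Rational(152, 15) ≈ 10.133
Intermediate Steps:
Function('K')(r) = Add(r, Pow(r, 2)) (Function('K')(r) = Add(Add(Pow(r, 2), Mul(0, r)), r) = Add(Add(Pow(r, 2), 0), r) = Add(Pow(r, 2), r) = Add(r, Pow(r, 2)))
Function('s')(C) = Add(Rational(-2, 27), Mul(Rational(1, 27), C)) (Function('s')(C) = Mul(Add(C, -2), Pow(Add(-3, Mul(5, Add(1, 5))), -1)) = Mul(Add(-2, C), Pow(Add(-3, Mul(5, 6)), -1)) = Mul(Add(-2, C), Pow(Add(-3, 30), -1)) = Mul(Add(-2, C), Pow(27, -1)) = Mul(Add(-2, C), Rational(1, 27)) = Add(Rational(-2, 27), Mul(Rational(1, 27), C)))
Mul(Mul(Mul(Add(-13, -6), Pow(Add(-13, 8), -1)), 24), Function('s')(5)) = Mul(Mul(Mul(Add(-13, -6), Pow(Add(-13, 8), -1)), 24), Add(Rational(-2, 27), Mul(Rational(1, 27), 5))) = Mul(Mul(Mul(-19, Pow(-5, -1)), 24), Add(Rational(-2, 27), Rational(5, 27))) = Mul(Mul(Mul(-19, Rational(-1, 5)), 24), Rational(1, 9)) = Mul(Mul(Rational(19, 5), 24), Rational(1, 9)) = Mul(Rational(456, 5), Rational(1, 9)) = Rational(152, 15)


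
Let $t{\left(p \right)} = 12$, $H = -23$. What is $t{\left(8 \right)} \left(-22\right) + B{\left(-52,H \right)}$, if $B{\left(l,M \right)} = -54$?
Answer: $-318$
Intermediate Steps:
$t{\left(8 \right)} \left(-22\right) + B{\left(-52,H \right)} = 12 \left(-22\right) - 54 = -264 - 54 = -318$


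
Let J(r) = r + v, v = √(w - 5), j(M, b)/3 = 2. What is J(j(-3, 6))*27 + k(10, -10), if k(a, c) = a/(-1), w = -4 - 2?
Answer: 152 + 27*I*√11 ≈ 152.0 + 89.549*I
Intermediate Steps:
j(M, b) = 6 (j(M, b) = 3*2 = 6)
w = -6
k(a, c) = -a (k(a, c) = a*(-1) = -a)
v = I*√11 (v = √(-6 - 5) = √(-11) = I*√11 ≈ 3.3166*I)
J(r) = r + I*√11
J(j(-3, 6))*27 + k(10, -10) = (6 + I*√11)*27 - 1*10 = (162 + 27*I*√11) - 10 = 152 + 27*I*√11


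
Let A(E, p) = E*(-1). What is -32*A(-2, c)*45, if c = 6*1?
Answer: -2880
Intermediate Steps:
c = 6
A(E, p) = -E
-32*A(-2, c)*45 = -(-32)*(-2)*45 = -32*2*45 = -64*45 = -2880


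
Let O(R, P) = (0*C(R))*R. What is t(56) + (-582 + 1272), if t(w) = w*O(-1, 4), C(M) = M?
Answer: 690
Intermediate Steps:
O(R, P) = 0 (O(R, P) = (0*R)*R = 0*R = 0)
t(w) = 0 (t(w) = w*0 = 0)
t(56) + (-582 + 1272) = 0 + (-582 + 1272) = 0 + 690 = 690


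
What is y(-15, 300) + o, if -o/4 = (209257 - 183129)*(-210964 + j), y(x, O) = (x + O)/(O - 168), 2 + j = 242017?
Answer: -142788892833/44 ≈ -3.2452e+9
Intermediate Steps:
j = 242015 (j = -2 + 242017 = 242015)
y(x, O) = (O + x)/(-168 + O)
o = -3245202112 (o = -4*(209257 - 183129)*(-210964 + 242015) = -104512*31051 = -4*811300528 = -3245202112)
y(-15, 300) + o = (300 - 15)/(-168 + 300) - 3245202112 = 285/132 - 3245202112 = (1/132)*285 - 3245202112 = 95/44 - 3245202112 = -142788892833/44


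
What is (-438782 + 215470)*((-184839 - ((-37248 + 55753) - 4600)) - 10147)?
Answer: 46647866992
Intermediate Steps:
(-438782 + 215470)*((-184839 - ((-37248 + 55753) - 4600)) - 10147) = -223312*((-184839 - (18505 - 4600)) - 10147) = -223312*((-184839 - 1*13905) - 10147) = -223312*((-184839 - 13905) - 10147) = -223312*(-198744 - 10147) = -223312*(-208891) = 46647866992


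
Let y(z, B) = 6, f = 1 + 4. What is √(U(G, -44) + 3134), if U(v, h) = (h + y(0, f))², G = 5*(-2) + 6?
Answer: √4578 ≈ 67.661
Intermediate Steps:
f = 5
G = -4 (G = -10 + 6 = -4)
U(v, h) = (6 + h)² (U(v, h) = (h + 6)² = (6 + h)²)
√(U(G, -44) + 3134) = √((6 - 44)² + 3134) = √((-38)² + 3134) = √(1444 + 3134) = √4578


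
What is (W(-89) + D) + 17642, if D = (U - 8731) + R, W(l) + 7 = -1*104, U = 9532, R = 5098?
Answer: 23430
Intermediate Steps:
W(l) = -111 (W(l) = -7 - 1*104 = -7 - 104 = -111)
D = 5899 (D = (9532 - 8731) + 5098 = 801 + 5098 = 5899)
(W(-89) + D) + 17642 = (-111 + 5899) + 17642 = 5788 + 17642 = 23430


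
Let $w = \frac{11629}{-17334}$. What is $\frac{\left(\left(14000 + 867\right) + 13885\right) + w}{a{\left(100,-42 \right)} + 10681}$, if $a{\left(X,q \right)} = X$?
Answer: $\frac{498375539}{186877854} \approx 2.6669$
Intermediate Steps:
$w = - \frac{11629}{17334}$ ($w = 11629 \left(- \frac{1}{17334}\right) = - \frac{11629}{17334} \approx -0.67088$)
$\frac{\left(\left(14000 + 867\right) + 13885\right) + w}{a{\left(100,-42 \right)} + 10681} = \frac{\left(\left(14000 + 867\right) + 13885\right) - \frac{11629}{17334}}{100 + 10681} = \frac{\left(14867 + 13885\right) - \frac{11629}{17334}}{10781} = \left(28752 - \frac{11629}{17334}\right) \frac{1}{10781} = \frac{498375539}{17334} \cdot \frac{1}{10781} = \frac{498375539}{186877854}$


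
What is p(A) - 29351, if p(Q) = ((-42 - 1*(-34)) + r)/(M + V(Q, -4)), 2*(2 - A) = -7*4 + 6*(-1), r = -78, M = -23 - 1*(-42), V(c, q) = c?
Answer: -557712/19 ≈ -29353.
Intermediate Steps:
M = 19 (M = -23 + 42 = 19)
A = 19 (A = 2 - (-7*4 + 6*(-1))/2 = 2 - (-28 - 6)/2 = 2 - ½*(-34) = 2 + 17 = 19)
p(Q) = -86/(19 + Q) (p(Q) = ((-42 - 1*(-34)) - 78)/(19 + Q) = ((-42 + 34) - 78)/(19 + Q) = (-8 - 78)/(19 + Q) = -86/(19 + Q))
p(A) - 29351 = -86/(19 + 19) - 29351 = -86/38 - 29351 = -86*1/38 - 29351 = -43/19 - 29351 = -557712/19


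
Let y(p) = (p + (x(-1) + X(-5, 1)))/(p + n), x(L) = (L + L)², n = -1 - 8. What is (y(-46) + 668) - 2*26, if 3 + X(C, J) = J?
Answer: 3084/5 ≈ 616.80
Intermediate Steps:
n = -9
X(C, J) = -3 + J
x(L) = 4*L² (x(L) = (2*L)² = 4*L²)
y(p) = (2 + p)/(-9 + p) (y(p) = (p + (4*(-1)² + (-3 + 1)))/(p - 9) = (p + (4*1 - 2))/(-9 + p) = (p + (4 - 2))/(-9 + p) = (p + 2)/(-9 + p) = (2 + p)/(-9 + p))
(y(-46) + 668) - 2*26 = ((2 - 46)/(-9 - 46) + 668) - 2*26 = (-44/(-55) + 668) - 52 = (-1/55*(-44) + 668) - 52 = (⅘ + 668) - 52 = 3344/5 - 52 = 3084/5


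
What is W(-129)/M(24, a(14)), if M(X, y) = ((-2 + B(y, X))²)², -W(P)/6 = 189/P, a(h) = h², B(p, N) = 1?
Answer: 378/43 ≈ 8.7907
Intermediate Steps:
W(P) = -1134/P
M(X, y) = 1 (M(X, y) = ((-2 + 1)²)² = ((-1)²)² = 1² = 1)
W(-129)/M(24, a(14)) = -1134/(-129)/1 = -1134*(-1/129)*1 = (378/43)*1 = 378/43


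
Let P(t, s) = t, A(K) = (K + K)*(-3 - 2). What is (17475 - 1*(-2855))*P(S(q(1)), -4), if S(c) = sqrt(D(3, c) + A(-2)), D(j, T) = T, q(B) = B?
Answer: 20330*sqrt(21) ≈ 93164.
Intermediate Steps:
A(K) = -10*K (A(K) = (2*K)*(-5) = -10*K)
S(c) = sqrt(20 + c) (S(c) = sqrt(c - 10*(-2)) = sqrt(c + 20) = sqrt(20 + c))
(17475 - 1*(-2855))*P(S(q(1)), -4) = (17475 - 1*(-2855))*sqrt(20 + 1) = (17475 + 2855)*sqrt(21) = 20330*sqrt(21)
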